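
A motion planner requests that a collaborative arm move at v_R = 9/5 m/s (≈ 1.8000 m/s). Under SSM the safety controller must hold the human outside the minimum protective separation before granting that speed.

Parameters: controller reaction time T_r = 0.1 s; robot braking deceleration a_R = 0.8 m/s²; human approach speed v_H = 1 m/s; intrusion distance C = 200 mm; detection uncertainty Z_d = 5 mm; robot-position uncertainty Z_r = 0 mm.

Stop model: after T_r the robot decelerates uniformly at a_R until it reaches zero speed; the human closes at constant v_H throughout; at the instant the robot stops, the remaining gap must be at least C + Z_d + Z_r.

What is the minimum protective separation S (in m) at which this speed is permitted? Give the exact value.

stop time T_s = (9/5)/(4/5) = 2.2500 s
reaction-phase robot travel = 1.8000·0.1000 = 0.1800 m
robot covers 1.8000·2.2500 − ½·0.8000·2.2500² = 2.0250 m while stopping
person approaches 1.0000·(0.1000+2.2500) = 2.3500 m
residual clearance needed = 0.2000+0.0050+0.0000 = 0.2050 m
S_min ≈ 0.1800+2.0250+2.3500+0.2050  ⇒  S_min = 119/25 m

S_min = 119/25 m = 4.7600 m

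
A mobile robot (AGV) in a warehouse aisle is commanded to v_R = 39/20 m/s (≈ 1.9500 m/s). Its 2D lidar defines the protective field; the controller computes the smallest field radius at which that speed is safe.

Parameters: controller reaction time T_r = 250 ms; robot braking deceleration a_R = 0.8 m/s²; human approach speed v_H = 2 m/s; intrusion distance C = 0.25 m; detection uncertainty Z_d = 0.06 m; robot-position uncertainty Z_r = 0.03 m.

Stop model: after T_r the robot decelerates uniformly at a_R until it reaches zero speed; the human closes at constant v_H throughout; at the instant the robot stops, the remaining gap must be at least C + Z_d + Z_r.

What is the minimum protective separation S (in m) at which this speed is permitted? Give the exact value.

braking lasts T_s = (39/20)/(4/5) = 2.4375 s
robot in T_r: 1.9500·0.2500 = 0.4875 m
braking distance = 1.9500²/(2·0.8000) = 2.3766 m
person approaches 2.0000·(0.2500+2.4375) = 5.3750 m
margins: 0.2500+0.0600+0.0300 = 0.3400 m
S_min ≈ 0.4875+2.3766+5.3750+0.3400  ⇒  S_min = 27453/3200 m

S_min = 27453/3200 m = 8.5791 m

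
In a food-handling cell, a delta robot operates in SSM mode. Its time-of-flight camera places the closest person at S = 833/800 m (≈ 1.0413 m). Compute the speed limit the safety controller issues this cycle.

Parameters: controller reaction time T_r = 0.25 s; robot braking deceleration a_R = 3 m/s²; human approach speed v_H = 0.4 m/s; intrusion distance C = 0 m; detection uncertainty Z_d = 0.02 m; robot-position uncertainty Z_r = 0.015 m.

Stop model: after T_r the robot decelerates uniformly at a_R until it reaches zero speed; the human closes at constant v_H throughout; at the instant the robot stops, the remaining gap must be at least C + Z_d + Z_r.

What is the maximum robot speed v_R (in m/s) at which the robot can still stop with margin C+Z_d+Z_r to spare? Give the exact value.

collect terms ⇒ (1/6)·v_R² + (23/60)·v_R + (-29/32) = 0
  disc = (23/60)² − 4·(1/6)·(-29/32) = 169/225 ; √disc = 13/15
  v_R = (−(23/60) + 13/15) / (2·(1/6)) = 29/20 m/s
check:
braking lasts T_s = (29/20)/3 = 0.4833 s
robot in T_r: 1.4500·0.2500 = 0.3625 m
braking distance = 1.4500²/(2·3.0000) = 0.3504 m
human closes 0.4000·0.7333 = 0.2933 m
C+Z_d+Z_r = 0.0000+0.0200+0.0150 = 0.0350 m
sum ≈ 0.3625+0.3504+0.2933+0.0350 ≈ 1.0413 m = S ✓

v_R_max = 29/20 m/s = 1.4500 m/s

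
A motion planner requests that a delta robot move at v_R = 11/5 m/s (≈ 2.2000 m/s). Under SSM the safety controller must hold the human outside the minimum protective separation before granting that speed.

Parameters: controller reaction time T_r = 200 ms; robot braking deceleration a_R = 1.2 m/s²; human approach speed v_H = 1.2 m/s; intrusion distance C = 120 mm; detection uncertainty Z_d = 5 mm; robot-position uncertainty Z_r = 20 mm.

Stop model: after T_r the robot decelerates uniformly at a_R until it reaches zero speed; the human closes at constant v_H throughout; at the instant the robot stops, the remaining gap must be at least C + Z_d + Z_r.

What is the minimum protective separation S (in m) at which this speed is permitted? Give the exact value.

S_min = 121/24 m = 5.0417 m

T_s = v_R/a_R = (11/5)/(6/5) = 1.8333 s
robot covers v_R·T_r = 2.2000·0.2000 = 0.4400 m before braking
braking distance = 2.2000²/(2·1.2000) = 2.0167 m
person approaches 1.2000·(0.2000+1.8333) = 2.4400 m
residual clearance needed = 0.1200+0.0050+0.0200 = 0.1450 m
S_min ≈ 0.4400+2.0167+2.4400+0.1450  ⇒  S_min = 121/24 m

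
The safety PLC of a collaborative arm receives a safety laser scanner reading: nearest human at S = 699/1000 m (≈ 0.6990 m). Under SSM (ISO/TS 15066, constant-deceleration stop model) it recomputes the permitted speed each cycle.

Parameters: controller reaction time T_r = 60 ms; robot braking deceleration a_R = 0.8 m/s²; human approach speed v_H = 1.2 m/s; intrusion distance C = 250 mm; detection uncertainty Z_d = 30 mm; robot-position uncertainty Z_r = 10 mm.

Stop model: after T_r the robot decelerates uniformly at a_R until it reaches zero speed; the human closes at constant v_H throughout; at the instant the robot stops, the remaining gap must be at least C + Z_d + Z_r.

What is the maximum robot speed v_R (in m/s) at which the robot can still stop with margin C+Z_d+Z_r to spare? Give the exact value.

quadratic (5/8)·v² + (39/25)·v + (-337/1000) = 0
  disc = (39/25)² − 4·(5/8)·(-337/1000) = 32761/10000 ; √disc = 181/100
  v_R = (−(39/25) + 181/100) / (2·(5/8)) = 1/5 m/s
check:
braking lasts T_s = (1/5)/(4/5) = 0.2500 s
robot in T_r: 0.2000·0.0600 = 0.0120 m
robot covers 0.2000·0.2500 − ½·0.8000·0.2500² = 0.0250 m while stopping
human over T_r+T_s: 1.2000·(0.0600+0.2500) = 0.3720 m
margins: 0.2500+0.0300+0.0100 = 0.2900 m
sum ≈ 0.0120+0.0250+0.3720+0.2900 ≈ 0.6990 m = S ✓

v_R_max = 1/5 m/s = 0.2000 m/s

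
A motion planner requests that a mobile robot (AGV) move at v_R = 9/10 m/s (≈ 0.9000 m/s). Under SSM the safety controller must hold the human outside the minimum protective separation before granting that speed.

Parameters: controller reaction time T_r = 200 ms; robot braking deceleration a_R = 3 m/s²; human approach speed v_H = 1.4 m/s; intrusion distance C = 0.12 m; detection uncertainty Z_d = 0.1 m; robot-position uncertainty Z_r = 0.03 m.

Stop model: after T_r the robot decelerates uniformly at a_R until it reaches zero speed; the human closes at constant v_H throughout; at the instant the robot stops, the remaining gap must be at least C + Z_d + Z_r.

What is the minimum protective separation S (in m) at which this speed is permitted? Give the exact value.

T_s = v_R/a_R = (9/10)/3 = 0.3000 s
robot covers v_R·T_r = 0.9000·0.2000 = 0.1800 m before braking
braking distance = 0.9000²/(2·3.0000) = 0.1350 m
human over T_r+T_s: 1.4000·(0.2000+0.3000) = 0.7000 m
C+Z_d+Z_r = 0.1200+0.1000+0.0300 = 0.2500 m
S_min ≈ 0.1800+0.1350+0.7000+0.2500  ⇒  S_min = 253/200 m

S_min = 253/200 m = 1.2650 m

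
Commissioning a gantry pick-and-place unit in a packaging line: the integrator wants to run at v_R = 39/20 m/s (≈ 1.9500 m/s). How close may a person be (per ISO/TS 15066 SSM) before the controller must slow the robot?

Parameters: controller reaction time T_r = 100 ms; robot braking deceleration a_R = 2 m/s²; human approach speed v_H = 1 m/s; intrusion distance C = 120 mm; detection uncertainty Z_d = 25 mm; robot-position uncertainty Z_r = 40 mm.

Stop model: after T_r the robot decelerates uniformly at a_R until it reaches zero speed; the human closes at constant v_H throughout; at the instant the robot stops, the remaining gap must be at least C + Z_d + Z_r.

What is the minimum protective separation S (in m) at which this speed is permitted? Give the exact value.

T_s = v_R/a_R = (39/20)/2 = 0.9750 s
robot in T_r: 1.9500·0.1000 = 0.1950 m
robot covers 1.9500·0.9750 − ½·2.0000·0.9750² = 0.9506 m while stopping
human over T_r+T_s: 1.0000·(0.1000+0.9750) = 1.0750 m
residual clearance needed = 0.1200+0.0250+0.0400 = 0.1850 m
S_min ≈ 0.1950+0.9506+1.0750+0.1850  ⇒  S_min = 3849/1600 m

S_min = 3849/1600 m = 2.4056 m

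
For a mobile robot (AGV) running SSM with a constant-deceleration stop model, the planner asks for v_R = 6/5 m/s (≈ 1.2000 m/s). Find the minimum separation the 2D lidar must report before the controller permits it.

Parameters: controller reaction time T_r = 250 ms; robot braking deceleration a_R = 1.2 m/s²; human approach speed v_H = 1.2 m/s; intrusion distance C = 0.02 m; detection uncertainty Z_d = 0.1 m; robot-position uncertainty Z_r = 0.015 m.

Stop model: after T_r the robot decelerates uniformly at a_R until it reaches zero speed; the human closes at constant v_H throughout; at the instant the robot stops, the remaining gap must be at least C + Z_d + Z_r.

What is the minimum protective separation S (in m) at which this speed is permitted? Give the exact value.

stop time T_s = (6/5)/(6/5) = 1.0000 s
reaction-phase robot travel = 1.2000·0.2500 = 0.3000 m
braking distance = 1.2000²/(2·1.2000) = 0.6000 m
human over T_r+T_s: 1.2000·(0.2500+1.0000) = 1.5000 m
margins: 0.0200+0.1000+0.0150 = 0.1350 m
S_min ≈ 0.3000+0.6000+1.5000+0.1350  ⇒  S_min = 507/200 m

S_min = 507/200 m = 2.5350 m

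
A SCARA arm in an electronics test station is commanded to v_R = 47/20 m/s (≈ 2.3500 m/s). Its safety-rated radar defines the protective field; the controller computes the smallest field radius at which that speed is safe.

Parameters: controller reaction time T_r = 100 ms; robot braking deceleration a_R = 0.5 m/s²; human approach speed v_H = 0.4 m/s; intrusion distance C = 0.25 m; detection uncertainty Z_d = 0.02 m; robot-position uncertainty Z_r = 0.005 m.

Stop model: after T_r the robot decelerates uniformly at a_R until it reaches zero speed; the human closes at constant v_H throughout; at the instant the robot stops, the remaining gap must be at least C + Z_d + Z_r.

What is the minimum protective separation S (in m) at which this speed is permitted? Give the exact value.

T_s = v_R/a_R = (47/20)/(1/2) = 4.7000 s
robot in T_r: 2.3500·0.1000 = 0.2350 m
robot under decel: 2.3500²/(2·0.5000) = 5.5225 m
human closes 0.4000·4.8000 = 1.9200 m
margins: 0.2500+0.0200+0.0050 = 0.2750 m
S_min ≈ 0.2350+5.5225+1.9200+0.2750  ⇒  S_min = 3181/400 m

S_min = 3181/400 m = 7.9525 m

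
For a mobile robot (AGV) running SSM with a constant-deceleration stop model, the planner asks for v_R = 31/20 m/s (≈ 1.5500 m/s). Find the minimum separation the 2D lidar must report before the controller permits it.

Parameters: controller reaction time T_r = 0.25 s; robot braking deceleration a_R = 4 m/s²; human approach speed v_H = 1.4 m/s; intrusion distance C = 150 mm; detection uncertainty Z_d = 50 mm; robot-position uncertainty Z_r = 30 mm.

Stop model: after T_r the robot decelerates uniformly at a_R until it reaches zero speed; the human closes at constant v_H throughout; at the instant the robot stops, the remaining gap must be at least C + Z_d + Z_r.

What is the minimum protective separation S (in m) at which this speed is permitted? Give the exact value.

S_min = 5793/3200 m = 1.8103 m

stop time T_s = (31/20)/4 = 0.3875 s
robot covers v_R·T_r = 1.5500·0.2500 = 0.3875 m before braking
robot covers 1.5500·0.3875 − ½·4.0000·0.3875² = 0.3003 m while stopping
human over T_r+T_s: 1.4000·(0.2500+0.3875) = 0.8925 m
residual clearance needed = 0.1500+0.0500+0.0300 = 0.2300 m
S_min ≈ 0.3875+0.3003+0.8925+0.2300  ⇒  S_min = 5793/3200 m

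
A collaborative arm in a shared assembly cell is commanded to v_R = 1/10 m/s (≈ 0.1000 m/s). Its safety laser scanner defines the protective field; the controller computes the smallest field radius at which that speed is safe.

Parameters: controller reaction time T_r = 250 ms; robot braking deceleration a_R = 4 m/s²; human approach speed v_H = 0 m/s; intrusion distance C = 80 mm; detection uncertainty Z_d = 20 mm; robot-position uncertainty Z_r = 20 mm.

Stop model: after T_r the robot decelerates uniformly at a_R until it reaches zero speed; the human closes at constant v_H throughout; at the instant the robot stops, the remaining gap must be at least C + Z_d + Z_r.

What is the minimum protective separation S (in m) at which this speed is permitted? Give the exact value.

S_min = 117/800 m = 0.1462 m

braking lasts T_s = (1/10)/4 = 0.0250 s
robot in T_r: 0.1000·0.2500 = 0.0250 m
braking distance = 0.1000²/(2·4.0000) = 0.0013 m
person approaches 0.0000·(0.2500+0.0250) = 0.0000 m
residual clearance needed = 0.0800+0.0200+0.0200 = 0.1200 m
S_min ≈ 0.0250+0.0013+0.0000+0.1200  ⇒  S_min = 117/800 m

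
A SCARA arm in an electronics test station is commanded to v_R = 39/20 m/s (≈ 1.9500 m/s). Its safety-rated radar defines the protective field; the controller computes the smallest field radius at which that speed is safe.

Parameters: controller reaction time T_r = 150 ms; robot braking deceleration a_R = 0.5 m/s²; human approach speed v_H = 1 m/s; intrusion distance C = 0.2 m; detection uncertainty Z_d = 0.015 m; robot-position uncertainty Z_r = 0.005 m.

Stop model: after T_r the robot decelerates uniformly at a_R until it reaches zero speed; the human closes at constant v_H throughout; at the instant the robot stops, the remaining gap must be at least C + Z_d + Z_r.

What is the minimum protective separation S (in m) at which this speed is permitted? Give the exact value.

S_min = 1673/200 m = 8.3650 m

stop time T_s = (39/20)/(1/2) = 3.9000 s
robot covers v_R·T_r = 1.9500·0.1500 = 0.2925 m before braking
robot under decel: 1.9500²/(2·0.5000) = 3.8025 m
person approaches 1.0000·(0.1500+3.9000) = 4.0500 m
residual clearance needed = 0.2000+0.0150+0.0050 = 0.2200 m
S_min ≈ 0.2925+3.8025+4.0500+0.2200  ⇒  S_min = 1673/200 m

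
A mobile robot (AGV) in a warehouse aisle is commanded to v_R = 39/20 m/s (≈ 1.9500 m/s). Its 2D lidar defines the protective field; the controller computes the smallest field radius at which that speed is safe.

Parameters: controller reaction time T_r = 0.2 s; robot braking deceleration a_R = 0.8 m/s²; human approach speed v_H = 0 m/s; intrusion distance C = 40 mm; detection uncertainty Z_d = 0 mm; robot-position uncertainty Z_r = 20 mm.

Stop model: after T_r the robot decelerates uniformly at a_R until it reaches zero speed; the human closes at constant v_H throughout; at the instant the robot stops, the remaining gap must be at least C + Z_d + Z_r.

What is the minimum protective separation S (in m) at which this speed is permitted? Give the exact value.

stop time T_s = (39/20)/(4/5) = 2.4375 s
robot covers v_R·T_r = 1.9500·0.2000 = 0.3900 m before braking
robot under decel: 1.9500²/(2·0.8000) = 2.3766 m
human over T_r+T_s: 0.0000·(0.2000+2.4375) = 0.0000 m
C+Z_d+Z_r = 0.0400+0.0000+0.0200 = 0.0600 m
S_min ≈ 0.3900+2.3766+0.0000+0.0600  ⇒  S_min = 1809/640 m

S_min = 1809/640 m = 2.8266 m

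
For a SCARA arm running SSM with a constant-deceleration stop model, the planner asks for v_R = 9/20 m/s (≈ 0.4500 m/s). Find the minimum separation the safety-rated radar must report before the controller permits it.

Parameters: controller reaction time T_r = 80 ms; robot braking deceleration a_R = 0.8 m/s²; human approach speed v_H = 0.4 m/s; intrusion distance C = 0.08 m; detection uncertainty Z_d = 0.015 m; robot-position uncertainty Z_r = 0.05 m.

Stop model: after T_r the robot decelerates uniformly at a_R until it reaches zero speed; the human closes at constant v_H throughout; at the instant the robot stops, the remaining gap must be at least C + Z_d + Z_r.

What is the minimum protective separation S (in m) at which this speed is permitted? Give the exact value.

S_min = 9033/16000 m = 0.5646 m

stop time T_s = (9/20)/(4/5) = 0.5625 s
reaction-phase robot travel = 0.4500·0.0800 = 0.0360 m
robot under decel: 0.4500²/(2·0.8000) = 0.1266 m
human over T_r+T_s: 0.4000·(0.0800+0.5625) = 0.2570 m
residual clearance needed = 0.0800+0.0150+0.0500 = 0.1450 m
S_min ≈ 0.0360+0.1266+0.2570+0.1450  ⇒  S_min = 9033/16000 m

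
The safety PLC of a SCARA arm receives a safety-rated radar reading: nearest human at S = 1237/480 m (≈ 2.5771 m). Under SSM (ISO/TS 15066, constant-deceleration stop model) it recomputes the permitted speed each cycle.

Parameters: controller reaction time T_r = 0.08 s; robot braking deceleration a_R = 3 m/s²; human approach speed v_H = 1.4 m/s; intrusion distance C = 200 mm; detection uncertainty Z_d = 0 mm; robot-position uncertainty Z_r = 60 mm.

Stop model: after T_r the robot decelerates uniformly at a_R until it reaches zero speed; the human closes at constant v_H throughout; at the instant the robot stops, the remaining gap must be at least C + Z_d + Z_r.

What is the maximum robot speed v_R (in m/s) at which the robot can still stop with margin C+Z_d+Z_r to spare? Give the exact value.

v_R_max = 47/20 m/s = 2.3500 m/s

at the boundary: (1/6)·v² + (41/75)·v + (-26461/12000) = 0
  disc = (41/75)² − 4·(1/6)·(-26461/12000) = 17689/10000 ; √disc = 133/100
  v_R = (−(41/75) + 133/100) / (2·(1/6)) = 47/20 m/s
check:
braking lasts T_s = (47/20)/3 = 0.7833 s
reaction-phase robot travel = 2.3500·0.0800 = 0.1880 m
robot under decel: 2.3500²/(2·3.0000) = 0.9204 m
human over T_r+T_s: 1.4000·(0.0800+0.7833) = 1.2087 m
margins: 0.2000+0.0000+0.0600 = 0.2600 m
sum ≈ 0.1880+0.9204+1.2087+0.2600 ≈ 2.5771 m = S ✓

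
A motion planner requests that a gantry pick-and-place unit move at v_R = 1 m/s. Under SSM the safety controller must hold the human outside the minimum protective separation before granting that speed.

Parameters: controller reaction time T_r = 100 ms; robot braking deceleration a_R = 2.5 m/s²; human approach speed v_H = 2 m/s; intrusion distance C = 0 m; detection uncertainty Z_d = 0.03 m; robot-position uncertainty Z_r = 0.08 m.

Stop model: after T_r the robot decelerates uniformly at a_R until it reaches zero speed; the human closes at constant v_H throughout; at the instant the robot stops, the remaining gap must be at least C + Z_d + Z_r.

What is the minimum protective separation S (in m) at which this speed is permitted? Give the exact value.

braking lasts T_s = 1/(5/2) = 0.4000 s
robot covers v_R·T_r = 1.0000·0.1000 = 0.1000 m before braking
robot covers 1.0000·0.4000 − ½·2.5000·0.4000² = 0.2000 m while stopping
human closes 2.0000·0.5000 = 1.0000 m
margins: 0.0000+0.0300+0.0800 = 0.1100 m
S_min ≈ 0.1000+0.2000+1.0000+0.1100  ⇒  S_min = 141/100 m

S_min = 141/100 m = 1.4100 m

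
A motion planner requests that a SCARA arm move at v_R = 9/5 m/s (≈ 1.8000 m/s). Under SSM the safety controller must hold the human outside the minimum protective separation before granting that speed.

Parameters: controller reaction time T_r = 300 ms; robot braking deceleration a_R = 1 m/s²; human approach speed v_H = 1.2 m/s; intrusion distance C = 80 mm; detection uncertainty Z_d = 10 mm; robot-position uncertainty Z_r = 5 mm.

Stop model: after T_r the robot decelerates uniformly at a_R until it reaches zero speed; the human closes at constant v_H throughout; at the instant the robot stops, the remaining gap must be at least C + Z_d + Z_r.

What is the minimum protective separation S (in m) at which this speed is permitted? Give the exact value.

stop time T_s = (9/5)/1 = 1.8000 s
robot in T_r: 1.8000·0.3000 = 0.5400 m
robot covers 1.8000·1.8000 − ½·1.0000·1.8000² = 1.6200 m while stopping
person approaches 1.2000·(0.3000+1.8000) = 2.5200 m
C+Z_d+Z_r = 0.0800+0.0100+0.0050 = 0.0950 m
S_min ≈ 0.5400+1.6200+2.5200+0.0950  ⇒  S_min = 191/40 m

S_min = 191/40 m = 4.7750 m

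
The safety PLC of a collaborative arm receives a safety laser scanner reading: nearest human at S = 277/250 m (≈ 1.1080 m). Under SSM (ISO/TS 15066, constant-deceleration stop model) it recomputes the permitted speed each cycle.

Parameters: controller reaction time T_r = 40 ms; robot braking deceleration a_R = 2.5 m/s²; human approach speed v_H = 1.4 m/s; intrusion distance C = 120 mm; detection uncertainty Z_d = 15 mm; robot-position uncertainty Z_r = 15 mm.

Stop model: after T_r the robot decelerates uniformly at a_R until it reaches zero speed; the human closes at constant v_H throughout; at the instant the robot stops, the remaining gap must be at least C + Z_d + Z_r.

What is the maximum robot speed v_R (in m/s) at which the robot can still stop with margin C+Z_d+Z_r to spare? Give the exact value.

collect terms ⇒ (1/5)·v_R² + (3/5)·v_R + (-451/500) = 0
  disc = (3/5)² − 4·(1/5)·(-451/500) = 676/625 ; √disc = 26/25
  v_R = (−(3/5) + 26/25) / (2·(1/5)) = 11/10 m/s
check:
stop time T_s = (11/10)/(5/2) = 0.4400 s
robot covers v_R·T_r = 1.1000·0.0400 = 0.0440 m before braking
braking distance = 1.1000²/(2·2.5000) = 0.2420 m
person approaches 1.4000·(0.0400+0.4400) = 0.6720 m
margins: 0.1200+0.0150+0.0150 = 0.1500 m
sum ≈ 0.0440+0.2420+0.6720+0.1500 ≈ 1.1080 m = S ✓

v_R_max = 11/10 m/s = 1.1000 m/s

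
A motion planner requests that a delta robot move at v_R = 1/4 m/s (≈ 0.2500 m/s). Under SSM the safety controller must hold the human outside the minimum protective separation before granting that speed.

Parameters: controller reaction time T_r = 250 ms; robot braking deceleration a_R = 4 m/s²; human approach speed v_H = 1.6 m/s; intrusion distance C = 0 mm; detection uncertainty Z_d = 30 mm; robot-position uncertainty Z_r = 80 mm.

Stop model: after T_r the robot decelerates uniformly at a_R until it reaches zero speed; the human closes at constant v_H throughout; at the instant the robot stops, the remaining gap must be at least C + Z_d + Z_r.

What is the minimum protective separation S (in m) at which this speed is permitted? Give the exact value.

stop time T_s = (1/4)/4 = 0.0625 s
robot covers v_R·T_r = 0.2500·0.2500 = 0.0625 m before braking
robot under decel: 0.2500²/(2·4.0000) = 0.0078 m
human closes 1.6000·0.3125 = 0.5000 m
margins: 0.0000+0.0300+0.0800 = 0.1100 m
S_min ≈ 0.0625+0.0078+0.5000+0.1100  ⇒  S_min = 2177/3200 m

S_min = 2177/3200 m = 0.6803 m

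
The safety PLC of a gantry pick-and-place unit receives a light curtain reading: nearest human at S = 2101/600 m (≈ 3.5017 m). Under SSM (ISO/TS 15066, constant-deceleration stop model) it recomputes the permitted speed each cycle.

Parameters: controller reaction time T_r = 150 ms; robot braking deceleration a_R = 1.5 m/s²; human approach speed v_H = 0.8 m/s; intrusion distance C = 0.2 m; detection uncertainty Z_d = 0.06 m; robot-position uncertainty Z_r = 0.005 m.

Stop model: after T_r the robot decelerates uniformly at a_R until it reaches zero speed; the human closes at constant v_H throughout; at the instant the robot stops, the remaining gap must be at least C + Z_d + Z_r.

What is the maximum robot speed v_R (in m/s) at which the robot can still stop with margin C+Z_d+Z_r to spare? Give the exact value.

collect terms ⇒ (1/3)·v_R² + (41/60)·v_R + (-187/60) = 0
  disc = (41/60)² − 4·(1/3)·(-187/60) = 1849/400 ; √disc = 43/20
  v_R = (−(41/60) + 43/20) / (2·(1/3)) = 11/5 m/s
check:
T_s = v_R/a_R = (11/5)/(3/2) = 1.4667 s
reaction-phase robot travel = 2.2000·0.1500 = 0.3300 m
robot covers 2.2000·1.4667 − ½·1.5000·1.4667² = 1.6133 m while stopping
human closes 0.8000·1.6167 = 1.2933 m
margins: 0.2000+0.0600+0.0050 = 0.2650 m
sum ≈ 0.3300+1.6133+1.2933+0.2650 ≈ 3.5017 m = S ✓

v_R_max = 11/5 m/s = 2.2000 m/s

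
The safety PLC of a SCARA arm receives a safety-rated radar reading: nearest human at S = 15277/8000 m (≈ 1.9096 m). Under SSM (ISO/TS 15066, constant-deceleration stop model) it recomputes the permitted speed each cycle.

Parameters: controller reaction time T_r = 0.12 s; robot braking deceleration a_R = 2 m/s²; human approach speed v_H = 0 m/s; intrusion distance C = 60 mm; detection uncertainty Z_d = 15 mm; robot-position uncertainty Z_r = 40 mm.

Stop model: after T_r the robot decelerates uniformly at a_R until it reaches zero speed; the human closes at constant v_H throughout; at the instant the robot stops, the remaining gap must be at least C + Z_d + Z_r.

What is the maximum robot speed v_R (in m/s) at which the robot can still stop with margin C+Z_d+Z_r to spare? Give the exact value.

collect terms ⇒ (1/4)·v_R² + (3/25)·v_R + (-14357/8000) = 0
  disc = (3/25)² − 4·(1/4)·(-14357/8000) = 72361/40000 ; √disc = 269/200
  v_R = (−(3/25) + 269/200) / (2·(1/4)) = 49/20 m/s
check:
T_s = v_R/a_R = (49/20)/2 = 1.2250 s
robot in T_r: 2.4500·0.1200 = 0.2940 m
braking distance = 2.4500²/(2·2.0000) = 1.5006 m
human over T_r+T_s: 0.0000·(0.1200+1.2250) = 0.0000 m
C+Z_d+Z_r = 0.0600+0.0150+0.0400 = 0.1150 m
sum ≈ 0.2940+1.5006+0.0000+0.1150 ≈ 1.9096 m = S ✓

v_R_max = 49/20 m/s = 2.4500 m/s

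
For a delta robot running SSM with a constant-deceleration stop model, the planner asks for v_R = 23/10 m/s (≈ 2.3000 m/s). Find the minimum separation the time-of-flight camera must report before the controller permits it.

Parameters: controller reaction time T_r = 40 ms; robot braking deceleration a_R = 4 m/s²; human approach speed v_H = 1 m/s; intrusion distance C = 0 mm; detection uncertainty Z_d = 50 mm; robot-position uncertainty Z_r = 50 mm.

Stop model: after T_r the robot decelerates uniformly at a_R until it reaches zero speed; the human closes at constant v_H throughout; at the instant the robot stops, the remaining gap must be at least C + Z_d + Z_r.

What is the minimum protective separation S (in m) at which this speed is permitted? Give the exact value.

braking lasts T_s = (23/10)/4 = 0.5750 s
reaction-phase robot travel = 2.3000·0.0400 = 0.0920 m
robot covers 2.3000·0.5750 − ½·4.0000·0.5750² = 0.6613 m while stopping
human over T_r+T_s: 1.0000·(0.0400+0.5750) = 0.6150 m
margins: 0.0000+0.0500+0.0500 = 0.1000 m
S_min ≈ 0.0920+0.6613+0.6150+0.1000  ⇒  S_min = 5873/4000 m

S_min = 5873/4000 m = 1.4683 m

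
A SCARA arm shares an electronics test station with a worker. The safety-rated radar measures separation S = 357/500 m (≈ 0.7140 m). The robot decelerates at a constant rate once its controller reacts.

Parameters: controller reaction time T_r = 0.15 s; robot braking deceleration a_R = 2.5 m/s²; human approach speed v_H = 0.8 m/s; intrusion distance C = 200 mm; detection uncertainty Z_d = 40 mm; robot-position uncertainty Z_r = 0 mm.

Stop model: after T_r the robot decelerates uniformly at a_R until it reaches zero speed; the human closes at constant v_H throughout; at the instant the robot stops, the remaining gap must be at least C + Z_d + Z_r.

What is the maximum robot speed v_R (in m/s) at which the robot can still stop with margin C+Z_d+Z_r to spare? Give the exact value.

collect terms ⇒ (1/5)·v_R² + (47/100)·v_R + (-177/500) = 0
  disc = (47/100)² − 4·(1/5)·(-177/500) = 5041/10000 ; √disc = 71/100
  v_R = (−(47/100) + 71/100) / (2·(1/5)) = 3/5 m/s
check:
T_s = v_R/a_R = (3/5)/(5/2) = 0.2400 s
robot in T_r: 0.6000·0.1500 = 0.0900 m
robot covers 0.6000·0.2400 − ½·2.5000·0.2400² = 0.0720 m while stopping
human over T_r+T_s: 0.8000·(0.1500+0.2400) = 0.3120 m
C+Z_d+Z_r = 0.2000+0.0400+0.0000 = 0.2400 m
sum ≈ 0.0900+0.0720+0.3120+0.2400 ≈ 0.7140 m = S ✓

v_R_max = 3/5 m/s = 0.6000 m/s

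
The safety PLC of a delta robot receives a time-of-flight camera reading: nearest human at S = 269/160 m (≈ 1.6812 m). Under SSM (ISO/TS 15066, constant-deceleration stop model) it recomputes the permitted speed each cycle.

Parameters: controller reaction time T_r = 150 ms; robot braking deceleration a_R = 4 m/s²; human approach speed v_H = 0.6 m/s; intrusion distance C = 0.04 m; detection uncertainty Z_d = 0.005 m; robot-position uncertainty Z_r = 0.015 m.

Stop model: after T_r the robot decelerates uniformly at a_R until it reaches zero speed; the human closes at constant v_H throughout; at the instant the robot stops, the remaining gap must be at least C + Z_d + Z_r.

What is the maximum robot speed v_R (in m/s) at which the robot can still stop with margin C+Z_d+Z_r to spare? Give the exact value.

collect terms ⇒ (1/8)·v_R² + (3/10)·v_R + (-49/32) = 0
  disc = (3/10)² − 4·(1/8)·(-49/32) = 1369/1600 ; √disc = 37/40
  v_R = (−(3/10) + 37/40) / (2·(1/8)) = 5/2 m/s
check:
braking lasts T_s = (5/2)/4 = 0.6250 s
reaction-phase robot travel = 2.5000·0.1500 = 0.3750 m
robot under decel: 2.5000²/(2·4.0000) = 0.7812 m
human closes 0.6000·0.7750 = 0.4650 m
residual clearance needed = 0.0400+0.0050+0.0150 = 0.0600 m
sum ≈ 0.3750+0.7812+0.4650+0.0600 ≈ 1.6812 m = S ✓

v_R_max = 5/2 m/s = 2.5000 m/s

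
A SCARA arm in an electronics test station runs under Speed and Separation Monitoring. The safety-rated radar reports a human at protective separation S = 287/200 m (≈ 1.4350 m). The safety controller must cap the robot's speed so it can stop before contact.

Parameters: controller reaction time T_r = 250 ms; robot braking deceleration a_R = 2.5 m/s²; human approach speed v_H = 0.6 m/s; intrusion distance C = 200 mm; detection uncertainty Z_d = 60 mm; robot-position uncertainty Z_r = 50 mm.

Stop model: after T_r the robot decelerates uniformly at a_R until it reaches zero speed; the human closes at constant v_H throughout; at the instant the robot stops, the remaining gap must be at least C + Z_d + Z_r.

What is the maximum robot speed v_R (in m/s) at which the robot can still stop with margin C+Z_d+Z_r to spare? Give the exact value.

at the boundary: (1/5)·v² + (49/100)·v + (-39/40) = 0
  disc = (49/100)² − 4·(1/5)·(-39/40) = 10201/10000 ; √disc = 101/100
  v_R = (−(49/100) + 101/100) / (2·(1/5)) = 13/10 m/s
check:
braking lasts T_s = (13/10)/(5/2) = 0.5200 s
robot in T_r: 1.3000·0.2500 = 0.3250 m
robot covers 1.3000·0.5200 − ½·2.5000·0.5200² = 0.3380 m while stopping
human closes 0.6000·0.7700 = 0.4620 m
residual clearance needed = 0.2000+0.0600+0.0500 = 0.3100 m
sum ≈ 0.3250+0.3380+0.4620+0.3100 ≈ 1.4350 m = S ✓

v_R_max = 13/10 m/s = 1.3000 m/s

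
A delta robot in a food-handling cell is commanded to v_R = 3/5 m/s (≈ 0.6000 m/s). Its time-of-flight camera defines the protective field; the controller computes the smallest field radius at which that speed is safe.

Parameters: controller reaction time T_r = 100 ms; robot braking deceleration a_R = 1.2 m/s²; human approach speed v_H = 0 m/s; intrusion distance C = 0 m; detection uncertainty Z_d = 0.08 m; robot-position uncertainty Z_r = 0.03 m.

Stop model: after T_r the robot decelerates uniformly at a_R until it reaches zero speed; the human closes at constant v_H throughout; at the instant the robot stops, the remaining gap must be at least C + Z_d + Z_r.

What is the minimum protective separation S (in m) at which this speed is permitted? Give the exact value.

braking lasts T_s = (3/5)/(6/5) = 0.5000 s
robot in T_r: 0.6000·0.1000 = 0.0600 m
robot under decel: 0.6000²/(2·1.2000) = 0.1500 m
human over T_r+T_s: 0.0000·(0.1000+0.5000) = 0.0000 m
C+Z_d+Z_r = 0.0000+0.0800+0.0300 = 0.1100 m
S_min ≈ 0.0600+0.1500+0.0000+0.1100  ⇒  S_min = 8/25 m

S_min = 8/25 m = 0.3200 m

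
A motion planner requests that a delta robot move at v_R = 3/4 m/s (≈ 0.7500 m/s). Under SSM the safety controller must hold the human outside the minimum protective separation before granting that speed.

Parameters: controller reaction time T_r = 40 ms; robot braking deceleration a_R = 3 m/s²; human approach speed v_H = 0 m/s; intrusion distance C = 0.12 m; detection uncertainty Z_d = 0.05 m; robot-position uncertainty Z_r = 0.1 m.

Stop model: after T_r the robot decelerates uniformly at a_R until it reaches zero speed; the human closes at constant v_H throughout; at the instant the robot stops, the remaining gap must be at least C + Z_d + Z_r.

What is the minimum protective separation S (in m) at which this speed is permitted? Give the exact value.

S_min = 63/160 m = 0.3937 m

T_s = v_R/a_R = (3/4)/3 = 0.2500 s
robot in T_r: 0.7500·0.0400 = 0.0300 m
braking distance = 0.7500²/(2·3.0000) = 0.0938 m
human closes 0.0000·0.2900 = 0.0000 m
residual clearance needed = 0.1200+0.0500+0.1000 = 0.2700 m
S_min ≈ 0.0300+0.0938+0.0000+0.2700  ⇒  S_min = 63/160 m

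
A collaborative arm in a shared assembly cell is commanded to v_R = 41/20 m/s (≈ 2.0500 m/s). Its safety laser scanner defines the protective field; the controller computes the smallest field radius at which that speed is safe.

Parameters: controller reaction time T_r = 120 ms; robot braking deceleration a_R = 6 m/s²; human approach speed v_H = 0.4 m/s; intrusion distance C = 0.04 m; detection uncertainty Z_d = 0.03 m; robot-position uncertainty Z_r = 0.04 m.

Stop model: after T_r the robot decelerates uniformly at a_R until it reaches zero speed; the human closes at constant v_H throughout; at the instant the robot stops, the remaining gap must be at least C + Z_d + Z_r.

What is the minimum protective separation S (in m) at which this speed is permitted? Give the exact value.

S_min = 7127/8000 m = 0.8909 m

stop time T_s = (41/20)/6 = 0.3417 s
robot in T_r: 2.0500·0.1200 = 0.2460 m
robot under decel: 2.0500²/(2·6.0000) = 0.3502 m
person approaches 0.4000·(0.1200+0.3417) = 0.1847 m
margins: 0.0400+0.0300+0.0400 = 0.1100 m
S_min ≈ 0.2460+0.3502+0.1847+0.1100  ⇒  S_min = 7127/8000 m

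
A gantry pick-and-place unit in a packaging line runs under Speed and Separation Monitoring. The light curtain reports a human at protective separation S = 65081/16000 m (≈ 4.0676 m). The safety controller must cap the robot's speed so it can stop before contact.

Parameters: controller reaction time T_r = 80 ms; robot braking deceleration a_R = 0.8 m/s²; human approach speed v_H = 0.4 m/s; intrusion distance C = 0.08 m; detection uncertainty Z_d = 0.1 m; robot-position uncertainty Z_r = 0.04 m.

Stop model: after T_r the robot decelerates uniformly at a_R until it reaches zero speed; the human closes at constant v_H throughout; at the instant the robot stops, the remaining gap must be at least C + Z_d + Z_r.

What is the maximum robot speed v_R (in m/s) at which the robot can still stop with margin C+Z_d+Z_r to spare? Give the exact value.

v_R_max = 41/20 m/s = 2.0500 m/s

quadratic (5/8)·v² + (29/50)·v + (-61049/16000) = 0
  disc = (29/50)² − 4·(5/8)·(-61049/16000) = 1580049/160000 ; √disc = 1257/400
  v_R = (−(29/50) + 1257/400) / (2·(5/8)) = 41/20 m/s
check:
braking lasts T_s = (41/20)/(4/5) = 2.5625 s
robot in T_r: 2.0500·0.0800 = 0.1640 m
robot under decel: 2.0500²/(2·0.8000) = 2.6266 m
person approaches 0.4000·(0.0800+2.5625) = 1.0570 m
margins: 0.0800+0.1000+0.0400 = 0.2200 m
sum ≈ 0.1640+2.6266+1.0570+0.2200 ≈ 4.0676 m = S ✓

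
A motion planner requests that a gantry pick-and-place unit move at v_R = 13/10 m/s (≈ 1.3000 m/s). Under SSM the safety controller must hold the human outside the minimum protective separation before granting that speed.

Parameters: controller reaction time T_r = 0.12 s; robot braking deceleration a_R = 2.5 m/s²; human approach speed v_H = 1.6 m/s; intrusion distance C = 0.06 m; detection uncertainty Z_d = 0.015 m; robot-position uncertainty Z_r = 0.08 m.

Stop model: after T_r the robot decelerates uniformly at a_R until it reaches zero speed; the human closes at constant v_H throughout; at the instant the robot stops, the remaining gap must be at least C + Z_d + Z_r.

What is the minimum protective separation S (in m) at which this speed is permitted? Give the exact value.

S_min = 1673/1000 m = 1.6730 m

T_s = v_R/a_R = (13/10)/(5/2) = 0.5200 s
robot in T_r: 1.3000·0.1200 = 0.1560 m
robot covers 1.3000·0.5200 − ½·2.5000·0.5200² = 0.3380 m while stopping
human closes 1.6000·0.6400 = 1.0240 m
margins: 0.0600+0.0150+0.0800 = 0.1550 m
S_min ≈ 0.1560+0.3380+1.0240+0.1550  ⇒  S_min = 1673/1000 m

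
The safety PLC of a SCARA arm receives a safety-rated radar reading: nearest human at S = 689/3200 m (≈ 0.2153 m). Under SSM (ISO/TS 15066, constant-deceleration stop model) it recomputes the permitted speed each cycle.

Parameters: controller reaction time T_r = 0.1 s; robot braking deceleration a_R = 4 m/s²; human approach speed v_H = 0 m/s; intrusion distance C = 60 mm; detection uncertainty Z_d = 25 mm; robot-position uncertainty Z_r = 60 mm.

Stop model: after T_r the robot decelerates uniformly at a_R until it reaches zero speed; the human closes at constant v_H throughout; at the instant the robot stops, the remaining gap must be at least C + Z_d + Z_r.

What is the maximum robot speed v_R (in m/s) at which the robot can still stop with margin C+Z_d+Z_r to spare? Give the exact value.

collect terms ⇒ (1/8)·v_R² + (1/10)·v_R + (-9/128) = 0
  disc = (1/10)² − 4·(1/8)·(-9/128) = 289/6400 ; √disc = 17/80
  v_R = (−(1/10) + 17/80) / (2·(1/8)) = 9/20 m/s
check:
T_s = v_R/a_R = (9/20)/4 = 0.1125 s
reaction-phase robot travel = 0.4500·0.1000 = 0.0450 m
braking distance = 0.4500²/(2·4.0000) = 0.0253 m
human closes 0.0000·0.2125 = 0.0000 m
C+Z_d+Z_r = 0.0600+0.0250+0.0600 = 0.1450 m
sum ≈ 0.0450+0.0253+0.0000+0.1450 ≈ 0.2153 m = S ✓

v_R_max = 9/20 m/s = 0.4500 m/s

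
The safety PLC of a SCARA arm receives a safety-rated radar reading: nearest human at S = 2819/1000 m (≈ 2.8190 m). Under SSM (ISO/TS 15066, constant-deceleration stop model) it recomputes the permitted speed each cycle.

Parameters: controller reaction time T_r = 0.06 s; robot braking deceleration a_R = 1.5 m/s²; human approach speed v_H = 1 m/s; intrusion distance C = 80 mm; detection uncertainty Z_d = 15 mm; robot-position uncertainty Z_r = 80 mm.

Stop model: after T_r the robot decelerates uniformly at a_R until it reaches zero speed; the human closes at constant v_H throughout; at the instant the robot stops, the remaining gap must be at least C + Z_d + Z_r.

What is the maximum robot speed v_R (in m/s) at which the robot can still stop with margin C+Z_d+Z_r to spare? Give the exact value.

quadratic (1/3)·v² + (109/150)·v + (-323/125) = 0
  disc = (109/150)² − 4·(1/3)·(-323/125) = 89401/22500 ; √disc = 299/150
  v_R = (−(109/150) + 299/150) / (2·(1/3)) = 19/10 m/s
check:
braking lasts T_s = (19/10)/(3/2) = 1.2667 s
robot covers v_R·T_r = 1.9000·0.0600 = 0.1140 m before braking
braking distance = 1.9000²/(2·1.5000) = 1.2033 m
person approaches 1.0000·(0.0600+1.2667) = 1.3267 m
residual clearance needed = 0.0800+0.0150+0.0800 = 0.1750 m
sum ≈ 0.1140+1.2033+1.3267+0.1750 ≈ 2.8190 m = S ✓

v_R_max = 19/10 m/s = 1.9000 m/s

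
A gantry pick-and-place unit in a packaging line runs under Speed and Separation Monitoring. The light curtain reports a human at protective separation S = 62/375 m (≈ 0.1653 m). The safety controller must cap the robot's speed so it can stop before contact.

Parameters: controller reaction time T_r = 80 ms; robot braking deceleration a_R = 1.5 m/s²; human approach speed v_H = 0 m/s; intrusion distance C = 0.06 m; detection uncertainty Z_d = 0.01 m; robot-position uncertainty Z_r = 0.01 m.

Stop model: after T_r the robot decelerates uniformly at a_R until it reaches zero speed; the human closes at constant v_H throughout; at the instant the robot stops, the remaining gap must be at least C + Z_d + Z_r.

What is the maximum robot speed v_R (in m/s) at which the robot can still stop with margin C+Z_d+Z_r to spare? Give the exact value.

collect terms ⇒ (1/3)·v_R² + (2/25)·v_R + (-32/375) = 0
  disc = (2/25)² − 4·(1/3)·(-32/375) = 676/5625 ; √disc = 26/75
  v_R = (−(2/25) + 26/75) / (2·(1/3)) = 2/5 m/s
check:
braking lasts T_s = (2/5)/(3/2) = 0.2667 s
reaction-phase robot travel = 0.4000·0.0800 = 0.0320 m
robot under decel: 0.4000²/(2·1.5000) = 0.0533 m
person approaches 0.0000·(0.0800+0.2667) = 0.0000 m
residual clearance needed = 0.0600+0.0100+0.0100 = 0.0800 m
sum ≈ 0.0320+0.0533+0.0000+0.0800 ≈ 0.1653 m = S ✓

v_R_max = 2/5 m/s = 0.4000 m/s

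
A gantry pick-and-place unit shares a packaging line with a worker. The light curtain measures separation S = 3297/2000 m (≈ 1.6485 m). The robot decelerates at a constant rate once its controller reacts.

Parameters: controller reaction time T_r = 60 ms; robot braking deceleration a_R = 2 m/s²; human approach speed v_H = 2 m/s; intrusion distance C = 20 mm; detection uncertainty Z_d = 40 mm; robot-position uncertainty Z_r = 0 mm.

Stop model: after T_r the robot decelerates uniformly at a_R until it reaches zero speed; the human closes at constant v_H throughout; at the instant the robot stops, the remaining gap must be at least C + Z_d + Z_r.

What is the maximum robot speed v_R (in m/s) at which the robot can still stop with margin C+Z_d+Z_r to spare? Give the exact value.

quadratic (1/4)·v² + (53/50)·v + (-2937/2000) = 0
  disc = (53/50)² − 4·(1/4)·(-2937/2000) = 25921/10000 ; √disc = 161/100
  v_R = (−(53/50) + 161/100) / (2·(1/4)) = 11/10 m/s
check:
T_s = v_R/a_R = (11/10)/2 = 0.5500 s
robot in T_r: 1.1000·0.0600 = 0.0660 m
robot covers 1.1000·0.5500 − ½·2.0000·0.5500² = 0.3025 m while stopping
person approaches 2.0000·(0.0600+0.5500) = 1.2200 m
residual clearance needed = 0.0200+0.0400+0.0000 = 0.0600 m
sum ≈ 0.0660+0.3025+1.2200+0.0600 ≈ 1.6485 m = S ✓

v_R_max = 11/10 m/s = 1.1000 m/s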